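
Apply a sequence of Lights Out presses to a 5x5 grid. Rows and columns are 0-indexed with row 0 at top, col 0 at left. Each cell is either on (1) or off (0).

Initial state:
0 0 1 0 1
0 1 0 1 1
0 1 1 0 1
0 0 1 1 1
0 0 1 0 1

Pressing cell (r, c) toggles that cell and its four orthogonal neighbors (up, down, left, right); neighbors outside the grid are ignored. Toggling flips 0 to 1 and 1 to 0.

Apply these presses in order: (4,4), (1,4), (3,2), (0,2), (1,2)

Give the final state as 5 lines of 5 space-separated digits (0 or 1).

After press 1 at (4,4):
0 0 1 0 1
0 1 0 1 1
0 1 1 0 1
0 0 1 1 0
0 0 1 1 0

After press 2 at (1,4):
0 0 1 0 0
0 1 0 0 0
0 1 1 0 0
0 0 1 1 0
0 0 1 1 0

After press 3 at (3,2):
0 0 1 0 0
0 1 0 0 0
0 1 0 0 0
0 1 0 0 0
0 0 0 1 0

After press 4 at (0,2):
0 1 0 1 0
0 1 1 0 0
0 1 0 0 0
0 1 0 0 0
0 0 0 1 0

After press 5 at (1,2):
0 1 1 1 0
0 0 0 1 0
0 1 1 0 0
0 1 0 0 0
0 0 0 1 0

Answer: 0 1 1 1 0
0 0 0 1 0
0 1 1 0 0
0 1 0 0 0
0 0 0 1 0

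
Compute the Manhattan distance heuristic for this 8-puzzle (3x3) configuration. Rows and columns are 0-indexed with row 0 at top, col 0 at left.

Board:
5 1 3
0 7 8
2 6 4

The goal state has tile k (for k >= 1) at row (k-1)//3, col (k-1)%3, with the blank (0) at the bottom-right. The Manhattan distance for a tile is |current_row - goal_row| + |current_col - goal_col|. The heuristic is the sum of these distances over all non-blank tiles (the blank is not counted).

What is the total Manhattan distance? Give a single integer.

Tile 5: (0,0)->(1,1) = 2
Tile 1: (0,1)->(0,0) = 1
Tile 3: (0,2)->(0,2) = 0
Tile 7: (1,1)->(2,0) = 2
Tile 8: (1,2)->(2,1) = 2
Tile 2: (2,0)->(0,1) = 3
Tile 6: (2,1)->(1,2) = 2
Tile 4: (2,2)->(1,0) = 3
Sum: 2 + 1 + 0 + 2 + 2 + 3 + 2 + 3 = 15

Answer: 15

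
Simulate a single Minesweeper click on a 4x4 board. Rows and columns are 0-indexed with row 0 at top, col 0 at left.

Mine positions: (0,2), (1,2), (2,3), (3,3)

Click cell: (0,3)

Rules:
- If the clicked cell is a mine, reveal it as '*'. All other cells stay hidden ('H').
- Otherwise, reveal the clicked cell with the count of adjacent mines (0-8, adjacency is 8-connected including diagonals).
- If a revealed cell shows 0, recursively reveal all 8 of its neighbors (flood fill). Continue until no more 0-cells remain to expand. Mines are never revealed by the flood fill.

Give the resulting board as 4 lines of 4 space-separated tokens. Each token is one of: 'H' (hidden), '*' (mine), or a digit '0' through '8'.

H H H 2
H H H H
H H H H
H H H H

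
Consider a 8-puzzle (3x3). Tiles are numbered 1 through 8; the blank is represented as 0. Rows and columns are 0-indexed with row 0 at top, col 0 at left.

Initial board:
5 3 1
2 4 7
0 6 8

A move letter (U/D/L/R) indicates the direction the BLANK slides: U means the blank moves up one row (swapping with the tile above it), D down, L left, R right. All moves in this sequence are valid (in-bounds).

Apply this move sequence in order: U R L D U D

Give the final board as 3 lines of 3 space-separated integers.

After move 1 (U):
5 3 1
0 4 7
2 6 8

After move 2 (R):
5 3 1
4 0 7
2 6 8

After move 3 (L):
5 3 1
0 4 7
2 6 8

After move 4 (D):
5 3 1
2 4 7
0 6 8

After move 5 (U):
5 3 1
0 4 7
2 6 8

After move 6 (D):
5 3 1
2 4 7
0 6 8

Answer: 5 3 1
2 4 7
0 6 8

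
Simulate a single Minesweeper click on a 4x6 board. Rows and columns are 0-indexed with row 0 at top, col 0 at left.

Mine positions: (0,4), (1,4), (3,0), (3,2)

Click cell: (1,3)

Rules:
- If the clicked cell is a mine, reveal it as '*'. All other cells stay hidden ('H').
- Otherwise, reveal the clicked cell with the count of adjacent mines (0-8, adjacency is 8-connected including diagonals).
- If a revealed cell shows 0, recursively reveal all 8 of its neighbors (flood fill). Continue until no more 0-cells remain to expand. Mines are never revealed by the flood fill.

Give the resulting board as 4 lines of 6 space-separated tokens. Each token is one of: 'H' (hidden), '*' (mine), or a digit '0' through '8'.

H H H H H H
H H H 2 H H
H H H H H H
H H H H H H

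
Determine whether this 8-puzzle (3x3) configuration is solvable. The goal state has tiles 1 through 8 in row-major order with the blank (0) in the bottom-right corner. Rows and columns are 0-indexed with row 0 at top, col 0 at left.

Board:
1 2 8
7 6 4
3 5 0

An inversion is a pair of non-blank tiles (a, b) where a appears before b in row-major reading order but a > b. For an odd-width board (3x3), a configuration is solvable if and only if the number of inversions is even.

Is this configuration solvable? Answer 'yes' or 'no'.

Inversions (pairs i<j in row-major order where tile[i] > tile[j] > 0): 13
13 is odd, so the puzzle is not solvable.

Answer: no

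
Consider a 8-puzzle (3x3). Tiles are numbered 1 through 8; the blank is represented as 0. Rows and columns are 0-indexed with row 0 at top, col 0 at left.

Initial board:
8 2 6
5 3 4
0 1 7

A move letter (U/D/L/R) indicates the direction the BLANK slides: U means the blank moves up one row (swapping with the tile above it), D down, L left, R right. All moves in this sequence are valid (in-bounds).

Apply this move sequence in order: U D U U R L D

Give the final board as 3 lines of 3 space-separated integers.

Answer: 8 2 6
0 3 4
5 1 7

Derivation:
After move 1 (U):
8 2 6
0 3 4
5 1 7

After move 2 (D):
8 2 6
5 3 4
0 1 7

After move 3 (U):
8 2 6
0 3 4
5 1 7

After move 4 (U):
0 2 6
8 3 4
5 1 7

After move 5 (R):
2 0 6
8 3 4
5 1 7

After move 6 (L):
0 2 6
8 3 4
5 1 7

After move 7 (D):
8 2 6
0 3 4
5 1 7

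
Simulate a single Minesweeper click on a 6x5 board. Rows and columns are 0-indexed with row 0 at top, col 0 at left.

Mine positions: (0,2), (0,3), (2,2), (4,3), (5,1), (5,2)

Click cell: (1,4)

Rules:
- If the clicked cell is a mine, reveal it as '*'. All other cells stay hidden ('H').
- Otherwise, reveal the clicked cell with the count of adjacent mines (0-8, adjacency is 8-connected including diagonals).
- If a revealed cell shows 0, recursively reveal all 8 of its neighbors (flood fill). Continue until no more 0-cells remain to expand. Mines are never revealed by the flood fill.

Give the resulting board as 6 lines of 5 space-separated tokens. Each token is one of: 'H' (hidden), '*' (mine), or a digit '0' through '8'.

H H H H H
H H H H 1
H H H H H
H H H H H
H H H H H
H H H H H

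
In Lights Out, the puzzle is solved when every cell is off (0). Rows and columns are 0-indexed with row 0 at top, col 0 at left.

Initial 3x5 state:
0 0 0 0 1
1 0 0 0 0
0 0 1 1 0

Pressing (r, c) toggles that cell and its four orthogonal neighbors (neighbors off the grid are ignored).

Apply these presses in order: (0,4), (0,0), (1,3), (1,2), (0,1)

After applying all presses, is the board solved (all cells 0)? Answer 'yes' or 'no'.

After press 1 at (0,4):
0 0 0 1 0
1 0 0 0 1
0 0 1 1 0

After press 2 at (0,0):
1 1 0 1 0
0 0 0 0 1
0 0 1 1 0

After press 3 at (1,3):
1 1 0 0 0
0 0 1 1 0
0 0 1 0 0

After press 4 at (1,2):
1 1 1 0 0
0 1 0 0 0
0 0 0 0 0

After press 5 at (0,1):
0 0 0 0 0
0 0 0 0 0
0 0 0 0 0

Lights still on: 0

Answer: yes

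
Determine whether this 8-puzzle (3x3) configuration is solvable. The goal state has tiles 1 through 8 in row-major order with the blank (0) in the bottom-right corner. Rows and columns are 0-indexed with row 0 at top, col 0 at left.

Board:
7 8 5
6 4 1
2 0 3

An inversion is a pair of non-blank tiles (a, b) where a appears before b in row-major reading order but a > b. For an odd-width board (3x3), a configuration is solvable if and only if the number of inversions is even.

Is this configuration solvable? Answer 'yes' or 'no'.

Inversions (pairs i<j in row-major order where tile[i] > tile[j] > 0): 23
23 is odd, so the puzzle is not solvable.

Answer: no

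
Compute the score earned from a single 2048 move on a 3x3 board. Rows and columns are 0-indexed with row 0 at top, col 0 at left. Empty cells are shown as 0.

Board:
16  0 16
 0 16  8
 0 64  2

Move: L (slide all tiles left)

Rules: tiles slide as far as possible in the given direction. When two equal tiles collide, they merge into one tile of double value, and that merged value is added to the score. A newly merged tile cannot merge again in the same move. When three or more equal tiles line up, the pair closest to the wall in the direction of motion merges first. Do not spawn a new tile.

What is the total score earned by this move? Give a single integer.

Answer: 32

Derivation:
Slide left:
row 0: [16, 0, 16] -> [32, 0, 0]  score +32 (running 32)
row 1: [0, 16, 8] -> [16, 8, 0]  score +0 (running 32)
row 2: [0, 64, 2] -> [64, 2, 0]  score +0 (running 32)
Board after move:
32  0  0
16  8  0
64  2  0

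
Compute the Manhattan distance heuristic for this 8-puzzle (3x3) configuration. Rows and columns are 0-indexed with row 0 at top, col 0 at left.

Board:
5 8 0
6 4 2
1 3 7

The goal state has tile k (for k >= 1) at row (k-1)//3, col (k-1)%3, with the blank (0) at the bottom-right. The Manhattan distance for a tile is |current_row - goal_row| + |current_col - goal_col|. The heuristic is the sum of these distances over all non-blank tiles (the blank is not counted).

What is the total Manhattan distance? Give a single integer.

Tile 5: at (0,0), goal (1,1), distance |0-1|+|0-1| = 2
Tile 8: at (0,1), goal (2,1), distance |0-2|+|1-1| = 2
Tile 6: at (1,0), goal (1,2), distance |1-1|+|0-2| = 2
Tile 4: at (1,1), goal (1,0), distance |1-1|+|1-0| = 1
Tile 2: at (1,2), goal (0,1), distance |1-0|+|2-1| = 2
Tile 1: at (2,0), goal (0,0), distance |2-0|+|0-0| = 2
Tile 3: at (2,1), goal (0,2), distance |2-0|+|1-2| = 3
Tile 7: at (2,2), goal (2,0), distance |2-2|+|2-0| = 2
Sum: 2 + 2 + 2 + 1 + 2 + 2 + 3 + 2 = 16

Answer: 16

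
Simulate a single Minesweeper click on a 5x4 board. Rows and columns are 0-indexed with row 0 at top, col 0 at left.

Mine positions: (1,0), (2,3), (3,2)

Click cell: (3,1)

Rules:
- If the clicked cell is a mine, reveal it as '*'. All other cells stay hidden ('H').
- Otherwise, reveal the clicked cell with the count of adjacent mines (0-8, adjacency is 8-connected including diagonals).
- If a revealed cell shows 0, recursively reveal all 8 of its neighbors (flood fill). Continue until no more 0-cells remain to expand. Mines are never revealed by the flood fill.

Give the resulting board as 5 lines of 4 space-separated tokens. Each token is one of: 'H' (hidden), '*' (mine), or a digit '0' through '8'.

H H H H
H H H H
H H H H
H 1 H H
H H H H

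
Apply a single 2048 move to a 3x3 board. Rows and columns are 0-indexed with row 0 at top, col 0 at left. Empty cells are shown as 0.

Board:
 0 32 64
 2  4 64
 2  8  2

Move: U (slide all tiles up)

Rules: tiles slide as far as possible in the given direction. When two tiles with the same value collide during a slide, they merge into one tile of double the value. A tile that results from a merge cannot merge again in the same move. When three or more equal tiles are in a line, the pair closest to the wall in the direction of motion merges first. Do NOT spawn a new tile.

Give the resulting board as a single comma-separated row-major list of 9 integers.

Answer: 4, 32, 128, 0, 4, 2, 0, 8, 0

Derivation:
Slide up:
col 0: [0, 2, 2] -> [4, 0, 0]
col 1: [32, 4, 8] -> [32, 4, 8]
col 2: [64, 64, 2] -> [128, 2, 0]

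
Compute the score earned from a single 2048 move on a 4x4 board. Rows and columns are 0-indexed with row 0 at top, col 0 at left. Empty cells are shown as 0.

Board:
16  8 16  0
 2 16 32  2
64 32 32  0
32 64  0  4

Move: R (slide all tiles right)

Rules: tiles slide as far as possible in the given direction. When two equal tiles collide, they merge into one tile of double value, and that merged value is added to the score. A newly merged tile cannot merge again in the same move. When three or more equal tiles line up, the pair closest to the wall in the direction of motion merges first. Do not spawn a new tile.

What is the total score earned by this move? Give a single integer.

Slide right:
row 0: [16, 8, 16, 0] -> [0, 16, 8, 16]  score +0 (running 0)
row 1: [2, 16, 32, 2] -> [2, 16, 32, 2]  score +0 (running 0)
row 2: [64, 32, 32, 0] -> [0, 0, 64, 64]  score +64 (running 64)
row 3: [32, 64, 0, 4] -> [0, 32, 64, 4]  score +0 (running 64)
Board after move:
 0 16  8 16
 2 16 32  2
 0  0 64 64
 0 32 64  4

Answer: 64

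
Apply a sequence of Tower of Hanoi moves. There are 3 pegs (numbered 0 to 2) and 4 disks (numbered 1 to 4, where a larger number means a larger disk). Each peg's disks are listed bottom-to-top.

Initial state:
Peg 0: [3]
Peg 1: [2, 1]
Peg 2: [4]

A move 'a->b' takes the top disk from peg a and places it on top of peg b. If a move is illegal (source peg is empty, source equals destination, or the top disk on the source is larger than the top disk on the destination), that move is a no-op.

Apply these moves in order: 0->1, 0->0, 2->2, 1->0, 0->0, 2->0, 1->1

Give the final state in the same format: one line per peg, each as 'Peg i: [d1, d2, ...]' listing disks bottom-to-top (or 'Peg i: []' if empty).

Answer: Peg 0: [3, 1]
Peg 1: [2]
Peg 2: [4]

Derivation:
After move 1 (0->1):
Peg 0: [3]
Peg 1: [2, 1]
Peg 2: [4]

After move 2 (0->0):
Peg 0: [3]
Peg 1: [2, 1]
Peg 2: [4]

After move 3 (2->2):
Peg 0: [3]
Peg 1: [2, 1]
Peg 2: [4]

After move 4 (1->0):
Peg 0: [3, 1]
Peg 1: [2]
Peg 2: [4]

After move 5 (0->0):
Peg 0: [3, 1]
Peg 1: [2]
Peg 2: [4]

After move 6 (2->0):
Peg 0: [3, 1]
Peg 1: [2]
Peg 2: [4]

After move 7 (1->1):
Peg 0: [3, 1]
Peg 1: [2]
Peg 2: [4]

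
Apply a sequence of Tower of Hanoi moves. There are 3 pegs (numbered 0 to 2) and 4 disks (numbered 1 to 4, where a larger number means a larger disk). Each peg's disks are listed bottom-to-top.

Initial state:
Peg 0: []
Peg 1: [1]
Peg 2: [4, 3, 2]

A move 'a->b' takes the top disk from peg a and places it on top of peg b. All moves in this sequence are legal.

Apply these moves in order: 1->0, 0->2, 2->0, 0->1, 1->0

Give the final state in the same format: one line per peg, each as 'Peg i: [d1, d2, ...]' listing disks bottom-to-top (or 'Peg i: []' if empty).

After move 1 (1->0):
Peg 0: [1]
Peg 1: []
Peg 2: [4, 3, 2]

After move 2 (0->2):
Peg 0: []
Peg 1: []
Peg 2: [4, 3, 2, 1]

After move 3 (2->0):
Peg 0: [1]
Peg 1: []
Peg 2: [4, 3, 2]

After move 4 (0->1):
Peg 0: []
Peg 1: [1]
Peg 2: [4, 3, 2]

After move 5 (1->0):
Peg 0: [1]
Peg 1: []
Peg 2: [4, 3, 2]

Answer: Peg 0: [1]
Peg 1: []
Peg 2: [4, 3, 2]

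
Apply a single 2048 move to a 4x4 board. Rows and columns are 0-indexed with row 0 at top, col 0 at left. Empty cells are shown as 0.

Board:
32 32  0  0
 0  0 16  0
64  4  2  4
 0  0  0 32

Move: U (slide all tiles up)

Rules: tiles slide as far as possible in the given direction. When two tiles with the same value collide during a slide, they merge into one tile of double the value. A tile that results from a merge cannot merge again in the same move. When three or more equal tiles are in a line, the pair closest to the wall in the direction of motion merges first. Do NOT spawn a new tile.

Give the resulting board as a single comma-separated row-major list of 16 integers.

Slide up:
col 0: [32, 0, 64, 0] -> [32, 64, 0, 0]
col 1: [32, 0, 4, 0] -> [32, 4, 0, 0]
col 2: [0, 16, 2, 0] -> [16, 2, 0, 0]
col 3: [0, 0, 4, 32] -> [4, 32, 0, 0]

Answer: 32, 32, 16, 4, 64, 4, 2, 32, 0, 0, 0, 0, 0, 0, 0, 0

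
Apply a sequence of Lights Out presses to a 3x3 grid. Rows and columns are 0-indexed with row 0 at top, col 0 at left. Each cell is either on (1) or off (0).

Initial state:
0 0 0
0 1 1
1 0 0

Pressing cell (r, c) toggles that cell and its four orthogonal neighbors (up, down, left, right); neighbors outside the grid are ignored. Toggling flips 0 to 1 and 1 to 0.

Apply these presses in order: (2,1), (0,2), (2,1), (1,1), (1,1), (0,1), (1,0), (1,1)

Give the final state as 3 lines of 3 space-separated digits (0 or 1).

After press 1 at (2,1):
0 0 0
0 0 1
0 1 1

After press 2 at (0,2):
0 1 1
0 0 0
0 1 1

After press 3 at (2,1):
0 1 1
0 1 0
1 0 0

After press 4 at (1,1):
0 0 1
1 0 1
1 1 0

After press 5 at (1,1):
0 1 1
0 1 0
1 0 0

After press 6 at (0,1):
1 0 0
0 0 0
1 0 0

After press 7 at (1,0):
0 0 0
1 1 0
0 0 0

After press 8 at (1,1):
0 1 0
0 0 1
0 1 0

Answer: 0 1 0
0 0 1
0 1 0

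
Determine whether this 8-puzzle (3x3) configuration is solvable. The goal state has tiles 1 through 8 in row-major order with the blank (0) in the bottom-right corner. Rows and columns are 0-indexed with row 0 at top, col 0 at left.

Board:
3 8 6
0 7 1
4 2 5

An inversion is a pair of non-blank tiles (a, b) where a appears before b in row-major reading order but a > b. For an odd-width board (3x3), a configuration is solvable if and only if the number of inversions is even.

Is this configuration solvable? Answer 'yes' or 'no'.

Inversions (pairs i<j in row-major order where tile[i] > tile[j] > 0): 17
17 is odd, so the puzzle is not solvable.

Answer: no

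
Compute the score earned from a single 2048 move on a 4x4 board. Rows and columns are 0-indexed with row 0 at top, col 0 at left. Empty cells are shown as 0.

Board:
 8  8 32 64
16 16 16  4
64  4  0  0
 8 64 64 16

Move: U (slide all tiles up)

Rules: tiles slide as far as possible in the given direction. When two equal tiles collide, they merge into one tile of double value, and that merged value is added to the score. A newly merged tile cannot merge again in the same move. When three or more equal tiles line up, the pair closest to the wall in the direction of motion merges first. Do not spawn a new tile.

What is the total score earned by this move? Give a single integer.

Slide up:
col 0: [8, 16, 64, 8] -> [8, 16, 64, 8]  score +0 (running 0)
col 1: [8, 16, 4, 64] -> [8, 16, 4, 64]  score +0 (running 0)
col 2: [32, 16, 0, 64] -> [32, 16, 64, 0]  score +0 (running 0)
col 3: [64, 4, 0, 16] -> [64, 4, 16, 0]  score +0 (running 0)
Board after move:
 8  8 32 64
16 16 16  4
64  4 64 16
 8 64  0  0

Answer: 0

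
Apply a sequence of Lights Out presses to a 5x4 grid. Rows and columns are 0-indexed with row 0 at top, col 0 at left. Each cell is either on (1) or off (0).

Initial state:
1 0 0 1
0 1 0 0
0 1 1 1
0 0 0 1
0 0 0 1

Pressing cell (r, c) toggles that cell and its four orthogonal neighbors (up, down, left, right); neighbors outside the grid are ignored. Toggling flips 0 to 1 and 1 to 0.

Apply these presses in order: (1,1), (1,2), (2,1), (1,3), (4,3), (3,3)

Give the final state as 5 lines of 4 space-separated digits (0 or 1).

After press 1 at (1,1):
1 1 0 1
1 0 1 0
0 0 1 1
0 0 0 1
0 0 0 1

After press 2 at (1,2):
1 1 1 1
1 1 0 1
0 0 0 1
0 0 0 1
0 0 0 1

After press 3 at (2,1):
1 1 1 1
1 0 0 1
1 1 1 1
0 1 0 1
0 0 0 1

After press 4 at (1,3):
1 1 1 0
1 0 1 0
1 1 1 0
0 1 0 1
0 0 0 1

After press 5 at (4,3):
1 1 1 0
1 0 1 0
1 1 1 0
0 1 0 0
0 0 1 0

After press 6 at (3,3):
1 1 1 0
1 0 1 0
1 1 1 1
0 1 1 1
0 0 1 1

Answer: 1 1 1 0
1 0 1 0
1 1 1 1
0 1 1 1
0 0 1 1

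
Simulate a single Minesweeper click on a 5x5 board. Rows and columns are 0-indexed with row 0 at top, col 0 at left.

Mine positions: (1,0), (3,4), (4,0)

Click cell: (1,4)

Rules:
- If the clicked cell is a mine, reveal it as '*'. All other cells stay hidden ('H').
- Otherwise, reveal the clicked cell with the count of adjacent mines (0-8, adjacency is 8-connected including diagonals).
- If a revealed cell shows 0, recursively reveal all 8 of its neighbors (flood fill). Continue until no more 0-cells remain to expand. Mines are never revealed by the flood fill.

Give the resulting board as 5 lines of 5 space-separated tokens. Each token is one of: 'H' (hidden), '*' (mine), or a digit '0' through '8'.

H 1 0 0 0
H 1 0 0 0
H 1 0 1 1
H 1 0 1 H
H 1 0 1 H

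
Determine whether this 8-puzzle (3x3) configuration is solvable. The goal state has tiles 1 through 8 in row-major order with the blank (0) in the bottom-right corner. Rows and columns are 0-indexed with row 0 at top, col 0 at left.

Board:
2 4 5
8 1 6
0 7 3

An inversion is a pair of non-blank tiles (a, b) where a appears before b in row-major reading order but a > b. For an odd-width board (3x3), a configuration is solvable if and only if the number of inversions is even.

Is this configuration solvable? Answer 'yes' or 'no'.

Answer: no

Derivation:
Inversions (pairs i<j in row-major order where tile[i] > tile[j] > 0): 11
11 is odd, so the puzzle is not solvable.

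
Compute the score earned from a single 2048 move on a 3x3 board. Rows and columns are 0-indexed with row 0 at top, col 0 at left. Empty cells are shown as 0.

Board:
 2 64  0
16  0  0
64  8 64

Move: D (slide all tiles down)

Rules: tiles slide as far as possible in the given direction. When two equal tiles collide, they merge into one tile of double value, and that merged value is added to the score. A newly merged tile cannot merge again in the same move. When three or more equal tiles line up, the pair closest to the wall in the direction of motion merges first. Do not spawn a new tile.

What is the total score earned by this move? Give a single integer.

Answer: 0

Derivation:
Slide down:
col 0: [2, 16, 64] -> [2, 16, 64]  score +0 (running 0)
col 1: [64, 0, 8] -> [0, 64, 8]  score +0 (running 0)
col 2: [0, 0, 64] -> [0, 0, 64]  score +0 (running 0)
Board after move:
 2  0  0
16 64  0
64  8 64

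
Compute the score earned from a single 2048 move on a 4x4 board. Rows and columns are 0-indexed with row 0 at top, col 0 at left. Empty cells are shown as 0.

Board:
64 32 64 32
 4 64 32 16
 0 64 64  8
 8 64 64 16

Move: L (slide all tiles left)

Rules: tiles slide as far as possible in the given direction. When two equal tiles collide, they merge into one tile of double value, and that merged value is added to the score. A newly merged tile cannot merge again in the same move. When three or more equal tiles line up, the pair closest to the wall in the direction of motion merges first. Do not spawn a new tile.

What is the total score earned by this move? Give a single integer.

Answer: 256

Derivation:
Slide left:
row 0: [64, 32, 64, 32] -> [64, 32, 64, 32]  score +0 (running 0)
row 1: [4, 64, 32, 16] -> [4, 64, 32, 16]  score +0 (running 0)
row 2: [0, 64, 64, 8] -> [128, 8, 0, 0]  score +128 (running 128)
row 3: [8, 64, 64, 16] -> [8, 128, 16, 0]  score +128 (running 256)
Board after move:
 64  32  64  32
  4  64  32  16
128   8   0   0
  8 128  16   0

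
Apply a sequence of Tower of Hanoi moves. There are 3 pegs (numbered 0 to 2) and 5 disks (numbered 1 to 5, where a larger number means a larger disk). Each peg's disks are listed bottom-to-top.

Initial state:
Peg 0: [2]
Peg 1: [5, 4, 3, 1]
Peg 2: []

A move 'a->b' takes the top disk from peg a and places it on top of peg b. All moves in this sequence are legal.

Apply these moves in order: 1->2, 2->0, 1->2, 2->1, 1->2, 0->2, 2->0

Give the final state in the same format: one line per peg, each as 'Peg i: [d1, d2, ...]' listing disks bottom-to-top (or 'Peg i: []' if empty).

Answer: Peg 0: [2, 1]
Peg 1: [5, 4]
Peg 2: [3]

Derivation:
After move 1 (1->2):
Peg 0: [2]
Peg 1: [5, 4, 3]
Peg 2: [1]

After move 2 (2->0):
Peg 0: [2, 1]
Peg 1: [5, 4, 3]
Peg 2: []

After move 3 (1->2):
Peg 0: [2, 1]
Peg 1: [5, 4]
Peg 2: [3]

After move 4 (2->1):
Peg 0: [2, 1]
Peg 1: [5, 4, 3]
Peg 2: []

After move 5 (1->2):
Peg 0: [2, 1]
Peg 1: [5, 4]
Peg 2: [3]

After move 6 (0->2):
Peg 0: [2]
Peg 1: [5, 4]
Peg 2: [3, 1]

After move 7 (2->0):
Peg 0: [2, 1]
Peg 1: [5, 4]
Peg 2: [3]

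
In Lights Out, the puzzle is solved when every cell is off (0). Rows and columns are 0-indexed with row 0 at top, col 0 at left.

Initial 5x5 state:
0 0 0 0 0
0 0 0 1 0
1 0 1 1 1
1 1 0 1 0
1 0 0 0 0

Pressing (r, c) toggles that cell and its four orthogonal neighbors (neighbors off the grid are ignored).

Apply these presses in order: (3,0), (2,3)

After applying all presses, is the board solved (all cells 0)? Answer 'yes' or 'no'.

Answer: yes

Derivation:
After press 1 at (3,0):
0 0 0 0 0
0 0 0 1 0
0 0 1 1 1
0 0 0 1 0
0 0 0 0 0

After press 2 at (2,3):
0 0 0 0 0
0 0 0 0 0
0 0 0 0 0
0 0 0 0 0
0 0 0 0 0

Lights still on: 0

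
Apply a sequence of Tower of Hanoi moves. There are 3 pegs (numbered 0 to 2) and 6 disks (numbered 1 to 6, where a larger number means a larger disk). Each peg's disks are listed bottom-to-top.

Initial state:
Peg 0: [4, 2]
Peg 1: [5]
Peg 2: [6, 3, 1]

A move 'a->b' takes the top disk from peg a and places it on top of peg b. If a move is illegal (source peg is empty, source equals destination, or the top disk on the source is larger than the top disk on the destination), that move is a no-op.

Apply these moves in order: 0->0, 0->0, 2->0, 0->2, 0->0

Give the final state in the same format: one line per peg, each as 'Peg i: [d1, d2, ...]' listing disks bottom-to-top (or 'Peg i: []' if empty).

Answer: Peg 0: [4, 2]
Peg 1: [5]
Peg 2: [6, 3, 1]

Derivation:
After move 1 (0->0):
Peg 0: [4, 2]
Peg 1: [5]
Peg 2: [6, 3, 1]

After move 2 (0->0):
Peg 0: [4, 2]
Peg 1: [5]
Peg 2: [6, 3, 1]

After move 3 (2->0):
Peg 0: [4, 2, 1]
Peg 1: [5]
Peg 2: [6, 3]

After move 4 (0->2):
Peg 0: [4, 2]
Peg 1: [5]
Peg 2: [6, 3, 1]

After move 5 (0->0):
Peg 0: [4, 2]
Peg 1: [5]
Peg 2: [6, 3, 1]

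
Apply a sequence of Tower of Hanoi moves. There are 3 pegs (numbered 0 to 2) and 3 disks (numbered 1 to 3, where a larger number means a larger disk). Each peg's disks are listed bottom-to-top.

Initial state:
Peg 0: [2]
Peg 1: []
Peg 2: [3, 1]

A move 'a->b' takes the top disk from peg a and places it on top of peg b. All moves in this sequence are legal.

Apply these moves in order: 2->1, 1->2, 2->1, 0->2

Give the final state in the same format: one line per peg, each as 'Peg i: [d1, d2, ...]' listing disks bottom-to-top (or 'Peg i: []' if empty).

After move 1 (2->1):
Peg 0: [2]
Peg 1: [1]
Peg 2: [3]

After move 2 (1->2):
Peg 0: [2]
Peg 1: []
Peg 2: [3, 1]

After move 3 (2->1):
Peg 0: [2]
Peg 1: [1]
Peg 2: [3]

After move 4 (0->2):
Peg 0: []
Peg 1: [1]
Peg 2: [3, 2]

Answer: Peg 0: []
Peg 1: [1]
Peg 2: [3, 2]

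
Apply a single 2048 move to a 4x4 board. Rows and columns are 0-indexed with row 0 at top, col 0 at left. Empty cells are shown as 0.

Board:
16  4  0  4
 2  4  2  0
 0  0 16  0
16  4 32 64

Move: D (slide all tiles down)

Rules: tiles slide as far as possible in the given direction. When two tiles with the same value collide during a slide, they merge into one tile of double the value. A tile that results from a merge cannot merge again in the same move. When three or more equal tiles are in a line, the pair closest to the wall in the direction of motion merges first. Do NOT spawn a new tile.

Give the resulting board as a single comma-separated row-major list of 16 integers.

Slide down:
col 0: [16, 2, 0, 16] -> [0, 16, 2, 16]
col 1: [4, 4, 0, 4] -> [0, 0, 4, 8]
col 2: [0, 2, 16, 32] -> [0, 2, 16, 32]
col 3: [4, 0, 0, 64] -> [0, 0, 4, 64]

Answer: 0, 0, 0, 0, 16, 0, 2, 0, 2, 4, 16, 4, 16, 8, 32, 64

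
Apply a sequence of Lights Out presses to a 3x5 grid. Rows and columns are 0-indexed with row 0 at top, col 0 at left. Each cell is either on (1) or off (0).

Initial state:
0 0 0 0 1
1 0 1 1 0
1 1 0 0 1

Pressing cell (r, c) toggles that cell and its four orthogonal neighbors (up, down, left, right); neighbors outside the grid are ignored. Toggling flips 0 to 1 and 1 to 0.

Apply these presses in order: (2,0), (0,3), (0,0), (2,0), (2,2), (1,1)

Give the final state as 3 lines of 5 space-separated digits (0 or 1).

Answer: 1 0 1 1 0
1 1 1 0 0
1 1 1 1 1

Derivation:
After press 1 at (2,0):
0 0 0 0 1
0 0 1 1 0
0 0 0 0 1

After press 2 at (0,3):
0 0 1 1 0
0 0 1 0 0
0 0 0 0 1

After press 3 at (0,0):
1 1 1 1 0
1 0 1 0 0
0 0 0 0 1

After press 4 at (2,0):
1 1 1 1 0
0 0 1 0 0
1 1 0 0 1

After press 5 at (2,2):
1 1 1 1 0
0 0 0 0 0
1 0 1 1 1

After press 6 at (1,1):
1 0 1 1 0
1 1 1 0 0
1 1 1 1 1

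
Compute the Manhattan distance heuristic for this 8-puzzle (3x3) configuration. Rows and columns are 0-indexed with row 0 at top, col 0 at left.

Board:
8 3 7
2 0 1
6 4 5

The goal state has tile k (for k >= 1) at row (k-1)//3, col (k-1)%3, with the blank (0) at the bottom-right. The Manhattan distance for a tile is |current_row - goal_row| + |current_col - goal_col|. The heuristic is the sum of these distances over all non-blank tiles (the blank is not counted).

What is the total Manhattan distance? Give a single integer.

Tile 8: (0,0)->(2,1) = 3
Tile 3: (0,1)->(0,2) = 1
Tile 7: (0,2)->(2,0) = 4
Tile 2: (1,0)->(0,1) = 2
Tile 1: (1,2)->(0,0) = 3
Tile 6: (2,0)->(1,2) = 3
Tile 4: (2,1)->(1,0) = 2
Tile 5: (2,2)->(1,1) = 2
Sum: 3 + 1 + 4 + 2 + 3 + 3 + 2 + 2 = 20

Answer: 20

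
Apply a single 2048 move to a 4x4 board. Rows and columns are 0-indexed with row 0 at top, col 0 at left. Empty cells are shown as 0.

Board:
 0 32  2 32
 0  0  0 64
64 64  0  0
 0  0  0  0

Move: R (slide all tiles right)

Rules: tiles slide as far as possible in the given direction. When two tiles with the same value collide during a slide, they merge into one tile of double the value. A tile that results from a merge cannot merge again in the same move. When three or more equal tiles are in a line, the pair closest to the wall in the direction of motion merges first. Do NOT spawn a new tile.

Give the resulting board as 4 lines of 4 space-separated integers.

Answer:   0  32   2  32
  0   0   0  64
  0   0   0 128
  0   0   0   0

Derivation:
Slide right:
row 0: [0, 32, 2, 32] -> [0, 32, 2, 32]
row 1: [0, 0, 0, 64] -> [0, 0, 0, 64]
row 2: [64, 64, 0, 0] -> [0, 0, 0, 128]
row 3: [0, 0, 0, 0] -> [0, 0, 0, 0]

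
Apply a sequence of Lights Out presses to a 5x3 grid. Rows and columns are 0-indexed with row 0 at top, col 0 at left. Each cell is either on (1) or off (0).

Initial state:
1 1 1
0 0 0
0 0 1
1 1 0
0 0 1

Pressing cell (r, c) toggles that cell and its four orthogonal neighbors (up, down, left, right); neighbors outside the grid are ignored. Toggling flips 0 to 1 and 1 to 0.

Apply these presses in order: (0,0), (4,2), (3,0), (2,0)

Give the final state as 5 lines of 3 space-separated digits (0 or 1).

After press 1 at (0,0):
0 0 1
1 0 0
0 0 1
1 1 0
0 0 1

After press 2 at (4,2):
0 0 1
1 0 0
0 0 1
1 1 1
0 1 0

After press 3 at (3,0):
0 0 1
1 0 0
1 0 1
0 0 1
1 1 0

After press 4 at (2,0):
0 0 1
0 0 0
0 1 1
1 0 1
1 1 0

Answer: 0 0 1
0 0 0
0 1 1
1 0 1
1 1 0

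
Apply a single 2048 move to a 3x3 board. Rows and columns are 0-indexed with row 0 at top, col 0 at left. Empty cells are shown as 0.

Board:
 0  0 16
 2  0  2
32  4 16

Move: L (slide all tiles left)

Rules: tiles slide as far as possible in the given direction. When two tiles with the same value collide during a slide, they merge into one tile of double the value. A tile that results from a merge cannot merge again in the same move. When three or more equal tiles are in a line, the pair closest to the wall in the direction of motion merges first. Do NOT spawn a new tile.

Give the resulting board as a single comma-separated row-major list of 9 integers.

Slide left:
row 0: [0, 0, 16] -> [16, 0, 0]
row 1: [2, 0, 2] -> [4, 0, 0]
row 2: [32, 4, 16] -> [32, 4, 16]

Answer: 16, 0, 0, 4, 0, 0, 32, 4, 16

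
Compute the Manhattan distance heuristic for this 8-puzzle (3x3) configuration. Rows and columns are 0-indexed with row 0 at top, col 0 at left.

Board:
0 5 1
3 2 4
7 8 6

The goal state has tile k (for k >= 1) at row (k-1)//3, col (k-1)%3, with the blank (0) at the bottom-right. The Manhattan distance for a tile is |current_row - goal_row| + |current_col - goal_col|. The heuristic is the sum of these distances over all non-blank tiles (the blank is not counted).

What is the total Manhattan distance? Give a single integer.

Tile 5: at (0,1), goal (1,1), distance |0-1|+|1-1| = 1
Tile 1: at (0,2), goal (0,0), distance |0-0|+|2-0| = 2
Tile 3: at (1,0), goal (0,2), distance |1-0|+|0-2| = 3
Tile 2: at (1,1), goal (0,1), distance |1-0|+|1-1| = 1
Tile 4: at (1,2), goal (1,0), distance |1-1|+|2-0| = 2
Tile 7: at (2,0), goal (2,0), distance |2-2|+|0-0| = 0
Tile 8: at (2,1), goal (2,1), distance |2-2|+|1-1| = 0
Tile 6: at (2,2), goal (1,2), distance |2-1|+|2-2| = 1
Sum: 1 + 2 + 3 + 1 + 2 + 0 + 0 + 1 = 10

Answer: 10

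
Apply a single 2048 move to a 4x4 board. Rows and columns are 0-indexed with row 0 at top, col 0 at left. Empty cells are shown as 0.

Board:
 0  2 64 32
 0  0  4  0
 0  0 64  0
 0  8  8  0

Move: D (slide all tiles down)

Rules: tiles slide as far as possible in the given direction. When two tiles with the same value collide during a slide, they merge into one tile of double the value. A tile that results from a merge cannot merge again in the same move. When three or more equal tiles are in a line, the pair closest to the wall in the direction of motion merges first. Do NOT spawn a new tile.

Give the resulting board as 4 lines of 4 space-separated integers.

Slide down:
col 0: [0, 0, 0, 0] -> [0, 0, 0, 0]
col 1: [2, 0, 0, 8] -> [0, 0, 2, 8]
col 2: [64, 4, 64, 8] -> [64, 4, 64, 8]
col 3: [32, 0, 0, 0] -> [0, 0, 0, 32]

Answer:  0  0 64  0
 0  0  4  0
 0  2 64  0
 0  8  8 32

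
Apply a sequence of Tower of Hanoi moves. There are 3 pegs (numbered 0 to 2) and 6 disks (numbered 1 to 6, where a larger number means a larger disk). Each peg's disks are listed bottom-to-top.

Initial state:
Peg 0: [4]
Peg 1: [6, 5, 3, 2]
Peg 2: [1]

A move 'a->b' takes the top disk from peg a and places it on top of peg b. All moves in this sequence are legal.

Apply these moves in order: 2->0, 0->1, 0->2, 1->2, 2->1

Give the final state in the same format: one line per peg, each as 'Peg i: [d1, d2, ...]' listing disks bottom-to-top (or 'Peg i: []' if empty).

Answer: Peg 0: []
Peg 1: [6, 5, 3, 2, 1]
Peg 2: [4]

Derivation:
After move 1 (2->0):
Peg 0: [4, 1]
Peg 1: [6, 5, 3, 2]
Peg 2: []

After move 2 (0->1):
Peg 0: [4]
Peg 1: [6, 5, 3, 2, 1]
Peg 2: []

After move 3 (0->2):
Peg 0: []
Peg 1: [6, 5, 3, 2, 1]
Peg 2: [4]

After move 4 (1->2):
Peg 0: []
Peg 1: [6, 5, 3, 2]
Peg 2: [4, 1]

After move 5 (2->1):
Peg 0: []
Peg 1: [6, 5, 3, 2, 1]
Peg 2: [4]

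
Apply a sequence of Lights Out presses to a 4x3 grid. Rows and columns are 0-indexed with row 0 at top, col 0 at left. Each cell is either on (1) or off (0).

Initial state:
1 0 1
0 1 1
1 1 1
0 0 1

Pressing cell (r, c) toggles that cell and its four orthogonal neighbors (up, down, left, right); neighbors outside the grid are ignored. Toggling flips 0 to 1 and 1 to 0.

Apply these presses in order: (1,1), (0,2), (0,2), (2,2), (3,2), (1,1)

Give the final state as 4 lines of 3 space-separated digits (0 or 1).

After press 1 at (1,1):
1 1 1
1 0 0
1 0 1
0 0 1

After press 2 at (0,2):
1 0 0
1 0 1
1 0 1
0 0 1

After press 3 at (0,2):
1 1 1
1 0 0
1 0 1
0 0 1

After press 4 at (2,2):
1 1 1
1 0 1
1 1 0
0 0 0

After press 5 at (3,2):
1 1 1
1 0 1
1 1 1
0 1 1

After press 6 at (1,1):
1 0 1
0 1 0
1 0 1
0 1 1

Answer: 1 0 1
0 1 0
1 0 1
0 1 1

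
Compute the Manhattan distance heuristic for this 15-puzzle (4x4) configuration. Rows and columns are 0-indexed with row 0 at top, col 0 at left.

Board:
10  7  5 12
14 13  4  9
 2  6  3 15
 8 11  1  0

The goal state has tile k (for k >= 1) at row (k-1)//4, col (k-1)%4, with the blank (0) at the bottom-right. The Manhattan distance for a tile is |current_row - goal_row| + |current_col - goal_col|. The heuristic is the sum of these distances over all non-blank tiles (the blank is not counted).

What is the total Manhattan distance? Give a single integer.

Tile 10: at (0,0), goal (2,1), distance |0-2|+|0-1| = 3
Tile 7: at (0,1), goal (1,2), distance |0-1|+|1-2| = 2
Tile 5: at (0,2), goal (1,0), distance |0-1|+|2-0| = 3
Tile 12: at (0,3), goal (2,3), distance |0-2|+|3-3| = 2
Tile 14: at (1,0), goal (3,1), distance |1-3|+|0-1| = 3
Tile 13: at (1,1), goal (3,0), distance |1-3|+|1-0| = 3
Tile 4: at (1,2), goal (0,3), distance |1-0|+|2-3| = 2
Tile 9: at (1,3), goal (2,0), distance |1-2|+|3-0| = 4
Tile 2: at (2,0), goal (0,1), distance |2-0|+|0-1| = 3
Tile 6: at (2,1), goal (1,1), distance |2-1|+|1-1| = 1
Tile 3: at (2,2), goal (0,2), distance |2-0|+|2-2| = 2
Tile 15: at (2,3), goal (3,2), distance |2-3|+|3-2| = 2
Tile 8: at (3,0), goal (1,3), distance |3-1|+|0-3| = 5
Tile 11: at (3,1), goal (2,2), distance |3-2|+|1-2| = 2
Tile 1: at (3,2), goal (0,0), distance |3-0|+|2-0| = 5
Sum: 3 + 2 + 3 + 2 + 3 + 3 + 2 + 4 + 3 + 1 + 2 + 2 + 5 + 2 + 5 = 42

Answer: 42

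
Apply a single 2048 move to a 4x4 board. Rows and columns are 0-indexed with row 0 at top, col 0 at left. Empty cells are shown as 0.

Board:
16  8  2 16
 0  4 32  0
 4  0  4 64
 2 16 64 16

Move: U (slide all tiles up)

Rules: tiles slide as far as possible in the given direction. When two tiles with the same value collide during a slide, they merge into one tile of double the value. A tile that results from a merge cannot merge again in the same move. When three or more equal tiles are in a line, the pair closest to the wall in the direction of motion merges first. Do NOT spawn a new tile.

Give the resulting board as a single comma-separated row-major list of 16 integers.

Answer: 16, 8, 2, 16, 4, 4, 32, 64, 2, 16, 4, 16, 0, 0, 64, 0

Derivation:
Slide up:
col 0: [16, 0, 4, 2] -> [16, 4, 2, 0]
col 1: [8, 4, 0, 16] -> [8, 4, 16, 0]
col 2: [2, 32, 4, 64] -> [2, 32, 4, 64]
col 3: [16, 0, 64, 16] -> [16, 64, 16, 0]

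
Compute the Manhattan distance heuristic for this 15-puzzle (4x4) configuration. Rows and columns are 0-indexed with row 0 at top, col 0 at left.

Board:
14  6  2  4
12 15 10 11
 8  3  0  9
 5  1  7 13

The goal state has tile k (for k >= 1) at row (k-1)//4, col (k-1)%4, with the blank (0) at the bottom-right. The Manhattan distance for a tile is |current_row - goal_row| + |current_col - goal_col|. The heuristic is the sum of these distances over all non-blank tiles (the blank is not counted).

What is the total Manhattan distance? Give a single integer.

Answer: 38

Derivation:
Tile 14: at (0,0), goal (3,1), distance |0-3|+|0-1| = 4
Tile 6: at (0,1), goal (1,1), distance |0-1|+|1-1| = 1
Tile 2: at (0,2), goal (0,1), distance |0-0|+|2-1| = 1
Tile 4: at (0,3), goal (0,3), distance |0-0|+|3-3| = 0
Tile 12: at (1,0), goal (2,3), distance |1-2|+|0-3| = 4
Tile 15: at (1,1), goal (3,2), distance |1-3|+|1-2| = 3
Tile 10: at (1,2), goal (2,1), distance |1-2|+|2-1| = 2
Tile 11: at (1,3), goal (2,2), distance |1-2|+|3-2| = 2
Tile 8: at (2,0), goal (1,3), distance |2-1|+|0-3| = 4
Tile 3: at (2,1), goal (0,2), distance |2-0|+|1-2| = 3
Tile 9: at (2,3), goal (2,0), distance |2-2|+|3-0| = 3
Tile 5: at (3,0), goal (1,0), distance |3-1|+|0-0| = 2
Tile 1: at (3,1), goal (0,0), distance |3-0|+|1-0| = 4
Tile 7: at (3,2), goal (1,2), distance |3-1|+|2-2| = 2
Tile 13: at (3,3), goal (3,0), distance |3-3|+|3-0| = 3
Sum: 4 + 1 + 1 + 0 + 4 + 3 + 2 + 2 + 4 + 3 + 3 + 2 + 4 + 2 + 3 = 38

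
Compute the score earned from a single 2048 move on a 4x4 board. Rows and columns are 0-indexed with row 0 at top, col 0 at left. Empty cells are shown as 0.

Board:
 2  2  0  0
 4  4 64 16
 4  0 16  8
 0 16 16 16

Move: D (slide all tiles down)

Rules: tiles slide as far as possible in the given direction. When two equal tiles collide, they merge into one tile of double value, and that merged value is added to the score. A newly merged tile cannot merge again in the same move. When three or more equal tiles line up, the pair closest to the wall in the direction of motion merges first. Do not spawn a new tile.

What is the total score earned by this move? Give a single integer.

Answer: 40

Derivation:
Slide down:
col 0: [2, 4, 4, 0] -> [0, 0, 2, 8]  score +8 (running 8)
col 1: [2, 4, 0, 16] -> [0, 2, 4, 16]  score +0 (running 8)
col 2: [0, 64, 16, 16] -> [0, 0, 64, 32]  score +32 (running 40)
col 3: [0, 16, 8, 16] -> [0, 16, 8, 16]  score +0 (running 40)
Board after move:
 0  0  0  0
 0  2  0 16
 2  4 64  8
 8 16 32 16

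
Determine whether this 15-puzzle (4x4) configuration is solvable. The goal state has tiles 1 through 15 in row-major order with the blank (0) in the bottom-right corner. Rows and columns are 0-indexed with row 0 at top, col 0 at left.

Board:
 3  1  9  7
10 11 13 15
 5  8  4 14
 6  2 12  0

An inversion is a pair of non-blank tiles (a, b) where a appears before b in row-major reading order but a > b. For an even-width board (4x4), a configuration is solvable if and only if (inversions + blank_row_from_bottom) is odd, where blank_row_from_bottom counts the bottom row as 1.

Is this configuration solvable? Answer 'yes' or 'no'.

Inversions: 45
Blank is in row 3 (0-indexed from top), which is row 1 counting from the bottom (bottom = 1).
45 + 1 = 46, which is even, so the puzzle is not solvable.

Answer: no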